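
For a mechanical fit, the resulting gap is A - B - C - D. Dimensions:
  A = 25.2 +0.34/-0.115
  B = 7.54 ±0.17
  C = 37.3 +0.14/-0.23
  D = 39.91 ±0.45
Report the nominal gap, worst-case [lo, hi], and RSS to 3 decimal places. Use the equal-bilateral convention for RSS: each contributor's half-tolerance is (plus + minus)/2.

nominal=-59.550 wc=[-60.425,-58.360] rss=0.563

Stack each dimension's contribution:
  +A: nom +25.200 → Σnom=25.200; wc +0.340/-0.115 → slack +0.340/-0.115; half-tol=0.228, Σhalf²=0.051756
  -B: nom -7.540 → Σnom=17.660; wc +0.170/-0.170 → slack +0.510/-0.285; half-tol=0.170, Σhalf²=0.080656
  -C: nom -37.300 → Σnom=-19.640; wc +0.230/-0.140 → slack +0.740/-0.425; half-tol=0.185, Σhalf²=0.114881
  -D: nom -39.910 → Σnom=-59.550; wc +0.450/-0.450 → slack +1.190/-0.875; half-tol=0.450, Σhalf²=0.317381
Nominal = -59.550. Worst-case = [-59.550 - 0.875, -59.550 + 1.190] = [-60.425, -58.360]. RSS = √0.317381 = 0.563.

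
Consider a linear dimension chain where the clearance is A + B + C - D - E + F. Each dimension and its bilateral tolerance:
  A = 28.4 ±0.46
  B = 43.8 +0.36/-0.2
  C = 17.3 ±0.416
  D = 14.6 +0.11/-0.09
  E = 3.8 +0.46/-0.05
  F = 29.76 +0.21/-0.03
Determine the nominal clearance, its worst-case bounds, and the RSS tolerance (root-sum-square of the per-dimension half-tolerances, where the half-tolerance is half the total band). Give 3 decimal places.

nominal=100.860 wc=[99.184,102.446] rss=0.743

Stack each dimension's contribution:
  +A: nom +28.400 → Σnom=28.400; wc +0.460/-0.460 → slack +0.460/-0.460; half-tol=0.460, Σhalf²=0.211600
  +B: nom +43.800 → Σnom=72.200; wc +0.360/-0.200 → slack +0.820/-0.660; half-tol=0.280, Σhalf²=0.290000
  +C: nom +17.300 → Σnom=89.500; wc +0.416/-0.416 → slack +1.236/-1.076; half-tol=0.416, Σhalf²=0.463056
  -D: nom -14.600 → Σnom=74.900; wc +0.090/-0.110 → slack +1.326/-1.186; half-tol=0.100, Σhalf²=0.473056
  -E: nom -3.800 → Σnom=71.100; wc +0.050/-0.460 → slack +1.376/-1.646; half-tol=0.255, Σhalf²=0.538081
  +F: nom +29.760 → Σnom=100.860; wc +0.210/-0.030 → slack +1.586/-1.676; half-tol=0.120, Σhalf²=0.552481
Nominal = 100.860. Worst-case = [100.860 - 1.676, 100.860 + 1.586] = [99.184, 102.446]. RSS = √0.552481 = 0.743.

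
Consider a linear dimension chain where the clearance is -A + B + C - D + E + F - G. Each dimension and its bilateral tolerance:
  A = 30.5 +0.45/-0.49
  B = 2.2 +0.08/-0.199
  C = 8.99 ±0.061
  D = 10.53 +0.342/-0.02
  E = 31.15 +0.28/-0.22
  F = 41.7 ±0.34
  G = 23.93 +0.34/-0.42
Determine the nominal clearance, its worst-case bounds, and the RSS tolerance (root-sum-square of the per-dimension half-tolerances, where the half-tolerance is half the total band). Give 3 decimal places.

Stack each dimension's contribution:
  -A: nom -30.500 → Σnom=-30.500; wc +0.490/-0.450 → slack +0.490/-0.450; half-tol=0.470, Σhalf²=0.220900
  +B: nom +2.200 → Σnom=-28.300; wc +0.080/-0.199 → slack +0.570/-0.649; half-tol=0.140, Σhalf²=0.240360
  +C: nom +8.990 → Σnom=-19.310; wc +0.061/-0.061 → slack +0.631/-0.710; half-tol=0.061, Σhalf²=0.244081
  -D: nom -10.530 → Σnom=-29.840; wc +0.020/-0.342 → slack +0.651/-1.052; half-tol=0.181, Σhalf²=0.276842
  +E: nom +31.150 → Σnom=1.310; wc +0.280/-0.220 → slack +0.931/-1.272; half-tol=0.250, Σhalf²=0.339342
  +F: nom +41.700 → Σnom=43.010; wc +0.340/-0.340 → slack +1.271/-1.612; half-tol=0.340, Σhalf²=0.454942
  -G: nom -23.930 → Σnom=19.080; wc +0.420/-0.340 → slack +1.691/-1.952; half-tol=0.380, Σhalf²=0.599342
Nominal = 19.080. Worst-case = [19.080 - 1.952, 19.080 + 1.691] = [17.128, 20.771]. RSS = √0.599342 = 0.774.

nominal=19.080 wc=[17.128,20.771] rss=0.774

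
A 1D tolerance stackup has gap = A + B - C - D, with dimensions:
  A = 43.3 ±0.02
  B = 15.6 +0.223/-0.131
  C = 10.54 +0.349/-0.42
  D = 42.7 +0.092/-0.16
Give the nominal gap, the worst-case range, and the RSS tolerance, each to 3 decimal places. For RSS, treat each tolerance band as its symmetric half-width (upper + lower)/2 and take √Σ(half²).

nominal=5.660 wc=[5.068,6.483] rss=0.442

Stack each dimension's contribution:
  +A: nom +43.300 → Σnom=43.300; wc +0.020/-0.020 → slack +0.020/-0.020; half-tol=0.020, Σhalf²=0.000400
  +B: nom +15.600 → Σnom=58.900; wc +0.223/-0.131 → slack +0.243/-0.151; half-tol=0.177, Σhalf²=0.031729
  -C: nom -10.540 → Σnom=48.360; wc +0.420/-0.349 → slack +0.663/-0.500; half-tol=0.384, Σhalf²=0.179569
  -D: nom -42.700 → Σnom=5.660; wc +0.160/-0.092 → slack +0.823/-0.592; half-tol=0.126, Σhalf²=0.195445
Nominal = 5.660. Worst-case = [5.660 - 0.592, 5.660 + 0.823] = [5.068, 6.483]. RSS = √0.195445 = 0.442.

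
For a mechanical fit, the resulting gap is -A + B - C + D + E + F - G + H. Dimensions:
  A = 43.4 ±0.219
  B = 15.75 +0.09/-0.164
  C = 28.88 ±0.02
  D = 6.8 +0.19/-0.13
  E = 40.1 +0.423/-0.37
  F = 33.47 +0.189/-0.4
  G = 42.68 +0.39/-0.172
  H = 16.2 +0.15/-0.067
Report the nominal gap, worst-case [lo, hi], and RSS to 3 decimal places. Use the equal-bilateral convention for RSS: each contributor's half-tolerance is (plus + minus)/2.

nominal=-2.640 wc=[-4.400,-1.187] rss=0.652

Stack each dimension's contribution:
  -A: nom -43.400 → Σnom=-43.400; wc +0.219/-0.219 → slack +0.219/-0.219; half-tol=0.219, Σhalf²=0.047961
  +B: nom +15.750 → Σnom=-27.650; wc +0.090/-0.164 → slack +0.309/-0.383; half-tol=0.127, Σhalf²=0.064090
  -C: nom -28.880 → Σnom=-56.530; wc +0.020/-0.020 → slack +0.329/-0.403; half-tol=0.020, Σhalf²=0.064490
  +D: nom +6.800 → Σnom=-49.730; wc +0.190/-0.130 → slack +0.519/-0.533; half-tol=0.160, Σhalf²=0.090090
  +E: nom +40.100 → Σnom=-9.630; wc +0.423/-0.370 → slack +0.942/-0.903; half-tol=0.396, Σhalf²=0.247302
  +F: nom +33.470 → Σnom=23.840; wc +0.189/-0.400 → slack +1.131/-1.303; half-tol=0.294, Σhalf²=0.334032
  -G: nom -42.680 → Σnom=-18.840; wc +0.172/-0.390 → slack +1.303/-1.693; half-tol=0.281, Σhalf²=0.412993
  +H: nom +16.200 → Σnom=-2.640; wc +0.150/-0.067 → slack +1.453/-1.760; half-tol=0.108, Σhalf²=0.424766
Nominal = -2.640. Worst-case = [-2.640 - 1.760, -2.640 + 1.453] = [-4.400, -1.187]. RSS = √0.424766 = 0.652.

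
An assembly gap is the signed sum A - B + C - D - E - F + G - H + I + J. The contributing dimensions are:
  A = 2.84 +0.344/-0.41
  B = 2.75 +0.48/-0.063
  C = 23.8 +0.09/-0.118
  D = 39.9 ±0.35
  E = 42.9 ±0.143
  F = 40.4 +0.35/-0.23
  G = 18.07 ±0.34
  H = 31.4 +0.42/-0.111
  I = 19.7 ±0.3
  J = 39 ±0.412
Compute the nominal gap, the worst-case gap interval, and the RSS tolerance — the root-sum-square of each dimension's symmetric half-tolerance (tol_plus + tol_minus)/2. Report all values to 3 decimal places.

nominal=-53.940 wc=[-57.263,-51.557] rss=0.948

Stack each dimension's contribution:
  +A: nom +2.840 → Σnom=2.840; wc +0.344/-0.410 → slack +0.344/-0.410; half-tol=0.377, Σhalf²=0.142129
  -B: nom -2.750 → Σnom=0.090; wc +0.063/-0.480 → slack +0.407/-0.890; half-tol=0.271, Σhalf²=0.215841
  +C: nom +23.800 → Σnom=23.890; wc +0.090/-0.118 → slack +0.497/-1.008; half-tol=0.104, Σhalf²=0.226657
  -D: nom -39.900 → Σnom=-16.010; wc +0.350/-0.350 → slack +0.847/-1.358; half-tol=0.350, Σhalf²=0.349157
  -E: nom -42.900 → Σnom=-58.910; wc +0.143/-0.143 → slack +0.990/-1.501; half-tol=0.143, Σhalf²=0.369606
  -F: nom -40.400 → Σnom=-99.310; wc +0.230/-0.350 → slack +1.220/-1.851; half-tol=0.290, Σhalf²=0.453706
  +G: nom +18.070 → Σnom=-81.240; wc +0.340/-0.340 → slack +1.560/-2.191; half-tol=0.340, Σhalf²=0.569306
  -H: nom -31.400 → Σnom=-112.640; wc +0.111/-0.420 → slack +1.671/-2.611; half-tol=0.266, Σhalf²=0.639796
  +I: nom +19.700 → Σnom=-92.940; wc +0.300/-0.300 → slack +1.971/-2.911; half-tol=0.300, Σhalf²=0.729796
  +J: nom +39.000 → Σnom=-53.940; wc +0.412/-0.412 → slack +2.383/-3.323; half-tol=0.412, Σhalf²=0.899540
Nominal = -53.940. Worst-case = [-53.940 - 3.323, -53.940 + 2.383] = [-57.263, -51.557]. RSS = √0.899540 = 0.948.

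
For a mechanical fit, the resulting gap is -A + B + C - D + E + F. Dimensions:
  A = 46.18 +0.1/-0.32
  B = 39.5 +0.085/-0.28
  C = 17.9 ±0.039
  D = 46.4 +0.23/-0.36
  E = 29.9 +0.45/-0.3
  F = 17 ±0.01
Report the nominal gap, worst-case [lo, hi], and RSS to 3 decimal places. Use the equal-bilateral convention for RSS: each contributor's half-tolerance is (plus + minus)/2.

Stack each dimension's contribution:
  -A: nom -46.180 → Σnom=-46.180; wc +0.320/-0.100 → slack +0.320/-0.100; half-tol=0.210, Σhalf²=0.044100
  +B: nom +39.500 → Σnom=-6.680; wc +0.085/-0.280 → slack +0.405/-0.380; half-tol=0.183, Σhalf²=0.077406
  +C: nom +17.900 → Σnom=11.220; wc +0.039/-0.039 → slack +0.444/-0.419; half-tol=0.039, Σhalf²=0.078927
  -D: nom -46.400 → Σnom=-35.180; wc +0.360/-0.230 → slack +0.804/-0.649; half-tol=0.295, Σhalf²=0.165952
  +E: nom +29.900 → Σnom=-5.280; wc +0.450/-0.300 → slack +1.254/-0.949; half-tol=0.375, Σhalf²=0.306577
  +F: nom +17.000 → Σnom=11.720; wc +0.010/-0.010 → slack +1.264/-0.959; half-tol=0.010, Σhalf²=0.306677
Nominal = 11.720. Worst-case = [11.720 - 0.959, 11.720 + 1.264] = [10.761, 12.984]. RSS = √0.306677 = 0.554.

nominal=11.720 wc=[10.761,12.984] rss=0.554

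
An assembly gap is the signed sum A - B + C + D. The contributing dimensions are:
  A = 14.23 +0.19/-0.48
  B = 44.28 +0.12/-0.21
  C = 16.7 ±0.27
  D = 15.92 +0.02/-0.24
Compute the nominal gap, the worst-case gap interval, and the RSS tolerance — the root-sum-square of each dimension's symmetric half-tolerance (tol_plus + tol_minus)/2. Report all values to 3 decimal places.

Stack each dimension's contribution:
  +A: nom +14.230 → Σnom=14.230; wc +0.190/-0.480 → slack +0.190/-0.480; half-tol=0.335, Σhalf²=0.112225
  -B: nom -44.280 → Σnom=-30.050; wc +0.210/-0.120 → slack +0.400/-0.600; half-tol=0.165, Σhalf²=0.139450
  +C: nom +16.700 → Σnom=-13.350; wc +0.270/-0.270 → slack +0.670/-0.870; half-tol=0.270, Σhalf²=0.212350
  +D: nom +15.920 → Σnom=2.570; wc +0.020/-0.240 → slack +0.690/-1.110; half-tol=0.130, Σhalf²=0.229250
Nominal = 2.570. Worst-case = [2.570 - 1.110, 2.570 + 0.690] = [1.460, 3.260]. RSS = √0.229250 = 0.479.

nominal=2.570 wc=[1.460,3.260] rss=0.479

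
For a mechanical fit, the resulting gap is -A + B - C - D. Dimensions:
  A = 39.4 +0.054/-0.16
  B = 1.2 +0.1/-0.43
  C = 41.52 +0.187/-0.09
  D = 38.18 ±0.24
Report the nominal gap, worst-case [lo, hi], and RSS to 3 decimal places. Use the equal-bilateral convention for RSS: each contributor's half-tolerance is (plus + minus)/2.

Stack each dimension's contribution:
  -A: nom -39.400 → Σnom=-39.400; wc +0.160/-0.054 → slack +0.160/-0.054; half-tol=0.107, Σhalf²=0.011449
  +B: nom +1.200 → Σnom=-38.200; wc +0.100/-0.430 → slack +0.260/-0.484; half-tol=0.265, Σhalf²=0.081674
  -C: nom -41.520 → Σnom=-79.720; wc +0.090/-0.187 → slack +0.350/-0.671; half-tol=0.139, Σhalf²=0.100856
  -D: nom -38.180 → Σnom=-117.900; wc +0.240/-0.240 → slack +0.590/-0.911; half-tol=0.240, Σhalf²=0.158456
Nominal = -117.900. Worst-case = [-117.900 - 0.911, -117.900 + 0.590] = [-118.811, -117.310]. RSS = √0.158456 = 0.398.

nominal=-117.900 wc=[-118.811,-117.310] rss=0.398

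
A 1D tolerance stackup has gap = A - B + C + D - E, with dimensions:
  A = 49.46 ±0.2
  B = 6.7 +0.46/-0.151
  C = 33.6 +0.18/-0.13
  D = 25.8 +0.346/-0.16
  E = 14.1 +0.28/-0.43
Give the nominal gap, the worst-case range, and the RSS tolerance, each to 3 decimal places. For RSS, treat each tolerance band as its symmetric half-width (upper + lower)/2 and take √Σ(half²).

nominal=88.060 wc=[86.830,89.367] rss=0.589

Stack each dimension's contribution:
  +A: nom +49.460 → Σnom=49.460; wc +0.200/-0.200 → slack +0.200/-0.200; half-tol=0.200, Σhalf²=0.040000
  -B: nom -6.700 → Σnom=42.760; wc +0.151/-0.460 → slack +0.351/-0.660; half-tol=0.305, Σhalf²=0.133330
  +C: nom +33.600 → Σnom=76.360; wc +0.180/-0.130 → slack +0.531/-0.790; half-tol=0.155, Σhalf²=0.157355
  +D: nom +25.800 → Σnom=102.160; wc +0.346/-0.160 → slack +0.877/-0.950; half-tol=0.253, Σhalf²=0.221364
  -E: nom -14.100 → Σnom=88.060; wc +0.430/-0.280 → slack +1.307/-1.230; half-tol=0.355, Σhalf²=0.347389
Nominal = 88.060. Worst-case = [88.060 - 1.230, 88.060 + 1.307] = [86.830, 89.367]. RSS = √0.347389 = 0.589.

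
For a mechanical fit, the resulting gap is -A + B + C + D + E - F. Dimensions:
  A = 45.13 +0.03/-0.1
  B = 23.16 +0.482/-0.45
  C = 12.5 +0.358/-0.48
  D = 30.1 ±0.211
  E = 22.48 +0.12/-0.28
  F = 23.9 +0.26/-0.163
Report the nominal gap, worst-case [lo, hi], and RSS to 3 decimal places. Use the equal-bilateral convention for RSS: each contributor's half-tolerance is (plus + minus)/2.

Stack each dimension's contribution:
  -A: nom -45.130 → Σnom=-45.130; wc +0.100/-0.030 → slack +0.100/-0.030; half-tol=0.065, Σhalf²=0.004225
  +B: nom +23.160 → Σnom=-21.970; wc +0.482/-0.450 → slack +0.582/-0.480; half-tol=0.466, Σhalf²=0.221381
  +C: nom +12.500 → Σnom=-9.470; wc +0.358/-0.480 → slack +0.940/-0.960; half-tol=0.419, Σhalf²=0.396942
  +D: nom +30.100 → Σnom=20.630; wc +0.211/-0.211 → slack +1.151/-1.171; half-tol=0.211, Σhalf²=0.441463
  +E: nom +22.480 → Σnom=43.110; wc +0.120/-0.280 → slack +1.271/-1.451; half-tol=0.200, Σhalf²=0.481463
  -F: nom -23.900 → Σnom=19.210; wc +0.163/-0.260 → slack +1.434/-1.711; half-tol=0.212, Σhalf²=0.526195
Nominal = 19.210. Worst-case = [19.210 - 1.711, 19.210 + 1.434] = [17.499, 20.644]. RSS = √0.526195 = 0.725.

nominal=19.210 wc=[17.499,20.644] rss=0.725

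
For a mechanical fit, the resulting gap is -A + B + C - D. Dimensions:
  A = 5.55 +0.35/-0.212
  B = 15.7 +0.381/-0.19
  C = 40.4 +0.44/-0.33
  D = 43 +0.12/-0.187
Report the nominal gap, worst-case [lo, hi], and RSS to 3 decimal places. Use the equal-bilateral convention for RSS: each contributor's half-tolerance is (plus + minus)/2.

nominal=7.550 wc=[6.560,8.770] rss=0.576

Stack each dimension's contribution:
  -A: nom -5.550 → Σnom=-5.550; wc +0.212/-0.350 → slack +0.212/-0.350; half-tol=0.281, Σhalf²=0.078961
  +B: nom +15.700 → Σnom=10.150; wc +0.381/-0.190 → slack +0.593/-0.540; half-tol=0.285, Σhalf²=0.160471
  +C: nom +40.400 → Σnom=50.550; wc +0.440/-0.330 → slack +1.033/-0.870; half-tol=0.385, Σhalf²=0.308696
  -D: nom -43.000 → Σnom=7.550; wc +0.187/-0.120 → slack +1.220/-0.990; half-tol=0.153, Σhalf²=0.332259
Nominal = 7.550. Worst-case = [7.550 - 0.990, 7.550 + 1.220] = [6.560, 8.770]. RSS = √0.332259 = 0.576.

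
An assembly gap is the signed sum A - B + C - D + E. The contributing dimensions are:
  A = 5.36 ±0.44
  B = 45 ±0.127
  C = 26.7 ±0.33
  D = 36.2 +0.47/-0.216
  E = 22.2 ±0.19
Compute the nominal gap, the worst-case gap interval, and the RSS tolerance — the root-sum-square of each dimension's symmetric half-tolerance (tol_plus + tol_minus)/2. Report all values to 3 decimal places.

Stack each dimension's contribution:
  +A: nom +5.360 → Σnom=5.360; wc +0.440/-0.440 → slack +0.440/-0.440; half-tol=0.440, Σhalf²=0.193600
  -B: nom -45.000 → Σnom=-39.640; wc +0.127/-0.127 → slack +0.567/-0.567; half-tol=0.127, Σhalf²=0.209729
  +C: nom +26.700 → Σnom=-12.940; wc +0.330/-0.330 → slack +0.897/-0.897; half-tol=0.330, Σhalf²=0.318629
  -D: nom -36.200 → Σnom=-49.140; wc +0.216/-0.470 → slack +1.113/-1.367; half-tol=0.343, Σhalf²=0.436278
  +E: nom +22.200 → Σnom=-26.940; wc +0.190/-0.190 → slack +1.303/-1.557; half-tol=0.190, Σhalf²=0.472378
Nominal = -26.940. Worst-case = [-26.940 - 1.557, -26.940 + 1.303] = [-28.497, -25.637]. RSS = √0.472378 = 0.687.

nominal=-26.940 wc=[-28.497,-25.637] rss=0.687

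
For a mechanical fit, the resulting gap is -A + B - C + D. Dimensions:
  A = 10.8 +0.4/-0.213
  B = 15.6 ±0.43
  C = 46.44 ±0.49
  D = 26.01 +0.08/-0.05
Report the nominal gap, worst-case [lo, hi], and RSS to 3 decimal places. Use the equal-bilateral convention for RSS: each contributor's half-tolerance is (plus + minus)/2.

nominal=-15.630 wc=[-17.000,-14.417] rss=0.723

Stack each dimension's contribution:
  -A: nom -10.800 → Σnom=-10.800; wc +0.213/-0.400 → slack +0.213/-0.400; half-tol=0.306, Σhalf²=0.093942
  +B: nom +15.600 → Σnom=4.800; wc +0.430/-0.430 → slack +0.643/-0.830; half-tol=0.430, Σhalf²=0.278842
  -C: nom -46.440 → Σnom=-41.640; wc +0.490/-0.490 → slack +1.133/-1.320; half-tol=0.490, Σhalf²=0.518942
  +D: nom +26.010 → Σnom=-15.630; wc +0.080/-0.050 → slack +1.213/-1.370; half-tol=0.065, Σhalf²=0.523167
Nominal = -15.630. Worst-case = [-15.630 - 1.370, -15.630 + 1.213] = [-17.000, -14.417]. RSS = √0.523167 = 0.723.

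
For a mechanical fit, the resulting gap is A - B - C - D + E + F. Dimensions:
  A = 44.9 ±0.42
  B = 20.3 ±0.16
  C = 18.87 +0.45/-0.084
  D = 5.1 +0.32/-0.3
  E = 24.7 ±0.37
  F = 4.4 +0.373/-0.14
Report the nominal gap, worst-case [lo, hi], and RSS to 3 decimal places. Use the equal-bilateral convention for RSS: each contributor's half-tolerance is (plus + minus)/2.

nominal=29.730 wc=[27.870,31.437] rss=0.756

Stack each dimension's contribution:
  +A: nom +44.900 → Σnom=44.900; wc +0.420/-0.420 → slack +0.420/-0.420; half-tol=0.420, Σhalf²=0.176400
  -B: nom -20.300 → Σnom=24.600; wc +0.160/-0.160 → slack +0.580/-0.580; half-tol=0.160, Σhalf²=0.202000
  -C: nom -18.870 → Σnom=5.730; wc +0.084/-0.450 → slack +0.664/-1.030; half-tol=0.267, Σhalf²=0.273289
  -D: nom -5.100 → Σnom=0.630; wc +0.300/-0.320 → slack +0.964/-1.350; half-tol=0.310, Σhalf²=0.369389
  +E: nom +24.700 → Σnom=25.330; wc +0.370/-0.370 → slack +1.334/-1.720; half-tol=0.370, Σhalf²=0.506289
  +F: nom +4.400 → Σnom=29.730; wc +0.373/-0.140 → slack +1.707/-1.860; half-tol=0.257, Σhalf²=0.572081
Nominal = 29.730. Worst-case = [29.730 - 1.860, 29.730 + 1.707] = [27.870, 31.437]. RSS = √0.572081 = 0.756.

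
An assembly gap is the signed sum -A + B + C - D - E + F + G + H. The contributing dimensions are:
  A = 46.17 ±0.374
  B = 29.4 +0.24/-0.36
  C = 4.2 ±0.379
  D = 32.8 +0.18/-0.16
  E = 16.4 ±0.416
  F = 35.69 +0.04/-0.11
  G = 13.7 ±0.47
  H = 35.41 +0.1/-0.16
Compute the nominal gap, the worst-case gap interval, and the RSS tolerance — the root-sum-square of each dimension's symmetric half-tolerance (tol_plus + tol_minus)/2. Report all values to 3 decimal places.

nominal=23.030 wc=[20.581,25.209] rss=0.905

Stack each dimension's contribution:
  -A: nom -46.170 → Σnom=-46.170; wc +0.374/-0.374 → slack +0.374/-0.374; half-tol=0.374, Σhalf²=0.139876
  +B: nom +29.400 → Σnom=-16.770; wc +0.240/-0.360 → slack +0.614/-0.734; half-tol=0.300, Σhalf²=0.229876
  +C: nom +4.200 → Σnom=-12.570; wc +0.379/-0.379 → slack +0.993/-1.113; half-tol=0.379, Σhalf²=0.373517
  -D: nom -32.800 → Σnom=-45.370; wc +0.160/-0.180 → slack +1.153/-1.293; half-tol=0.170, Σhalf²=0.402417
  -E: nom -16.400 → Σnom=-61.770; wc +0.416/-0.416 → slack +1.569/-1.709; half-tol=0.416, Σhalf²=0.575473
  +F: nom +35.690 → Σnom=-26.080; wc +0.040/-0.110 → slack +1.609/-1.819; half-tol=0.075, Σhalf²=0.581098
  +G: nom +13.700 → Σnom=-12.380; wc +0.470/-0.470 → slack +2.079/-2.289; half-tol=0.470, Σhalf²=0.801998
  +H: nom +35.410 → Σnom=23.030; wc +0.100/-0.160 → slack +2.179/-2.449; half-tol=0.130, Σhalf²=0.818898
Nominal = 23.030. Worst-case = [23.030 - 2.449, 23.030 + 2.179] = [20.581, 25.209]. RSS = √0.818898 = 0.905.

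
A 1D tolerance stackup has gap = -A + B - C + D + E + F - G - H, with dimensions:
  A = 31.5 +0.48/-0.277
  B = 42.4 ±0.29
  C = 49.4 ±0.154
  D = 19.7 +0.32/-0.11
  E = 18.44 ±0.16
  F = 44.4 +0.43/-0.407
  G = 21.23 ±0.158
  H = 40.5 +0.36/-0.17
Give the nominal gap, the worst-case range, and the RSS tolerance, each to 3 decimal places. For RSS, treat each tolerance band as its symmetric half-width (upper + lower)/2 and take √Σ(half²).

nominal=-17.690 wc=[-19.809,-15.731] rss=0.770

Stack each dimension's contribution:
  -A: nom -31.500 → Σnom=-31.500; wc +0.277/-0.480 → slack +0.277/-0.480; half-tol=0.379, Σhalf²=0.143262
  +B: nom +42.400 → Σnom=10.900; wc +0.290/-0.290 → slack +0.567/-0.770; half-tol=0.290, Σhalf²=0.227362
  -C: nom -49.400 → Σnom=-38.500; wc +0.154/-0.154 → slack +0.721/-0.924; half-tol=0.154, Σhalf²=0.251078
  +D: nom +19.700 → Σnom=-18.800; wc +0.320/-0.110 → slack +1.041/-1.034; half-tol=0.215, Σhalf²=0.297303
  +E: nom +18.440 → Σnom=-0.360; wc +0.160/-0.160 → slack +1.201/-1.194; half-tol=0.160, Σhalf²=0.322903
  +F: nom +44.400 → Σnom=44.040; wc +0.430/-0.407 → slack +1.631/-1.601; half-tol=0.418, Σhalf²=0.498046
  -G: nom -21.230 → Σnom=22.810; wc +0.158/-0.158 → slack +1.789/-1.759; half-tol=0.158, Σhalf²=0.523010
  -H: nom -40.500 → Σnom=-17.690; wc +0.170/-0.360 → slack +1.959/-2.119; half-tol=0.265, Σhalf²=0.593234
Nominal = -17.690. Worst-case = [-17.690 - 2.119, -17.690 + 1.959] = [-19.809, -15.731]. RSS = √0.593234 = 0.770.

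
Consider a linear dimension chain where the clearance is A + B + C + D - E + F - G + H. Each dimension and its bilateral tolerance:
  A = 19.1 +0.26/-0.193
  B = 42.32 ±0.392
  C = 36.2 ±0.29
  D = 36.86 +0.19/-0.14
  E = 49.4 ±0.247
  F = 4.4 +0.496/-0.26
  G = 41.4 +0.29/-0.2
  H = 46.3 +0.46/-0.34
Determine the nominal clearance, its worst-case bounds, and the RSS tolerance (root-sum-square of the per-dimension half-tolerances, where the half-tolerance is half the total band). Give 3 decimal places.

nominal=94.380 wc=[92.228,96.915] rss=0.860

Stack each dimension's contribution:
  +A: nom +19.100 → Σnom=19.100; wc +0.260/-0.193 → slack +0.260/-0.193; half-tol=0.227, Σhalf²=0.051302
  +B: nom +42.320 → Σnom=61.420; wc +0.392/-0.392 → slack +0.652/-0.585; half-tol=0.392, Σhalf²=0.204966
  +C: nom +36.200 → Σnom=97.620; wc +0.290/-0.290 → slack +0.942/-0.875; half-tol=0.290, Σhalf²=0.289066
  +D: nom +36.860 → Σnom=134.480; wc +0.190/-0.140 → slack +1.132/-1.015; half-tol=0.165, Σhalf²=0.316291
  -E: nom -49.400 → Σnom=85.080; wc +0.247/-0.247 → slack +1.379/-1.262; half-tol=0.247, Σhalf²=0.377300
  +F: nom +4.400 → Σnom=89.480; wc +0.496/-0.260 → slack +1.875/-1.522; half-tol=0.378, Σhalf²=0.520184
  -G: nom -41.400 → Σnom=48.080; wc +0.200/-0.290 → slack +2.075/-1.812; half-tol=0.245, Σhalf²=0.580209
  +H: nom +46.300 → Σnom=94.380; wc +0.460/-0.340 → slack +2.535/-2.152; half-tol=0.400, Σhalf²=0.740209
Nominal = 94.380. Worst-case = [94.380 - 2.152, 94.380 + 2.535] = [92.228, 96.915]. RSS = √0.740209 = 0.860.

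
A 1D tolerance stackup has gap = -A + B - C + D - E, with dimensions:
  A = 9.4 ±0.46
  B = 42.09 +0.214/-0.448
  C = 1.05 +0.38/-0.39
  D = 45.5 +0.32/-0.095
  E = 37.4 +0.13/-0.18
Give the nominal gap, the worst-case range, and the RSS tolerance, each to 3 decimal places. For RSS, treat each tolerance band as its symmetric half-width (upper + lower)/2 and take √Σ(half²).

Stack each dimension's contribution:
  -A: nom -9.400 → Σnom=-9.400; wc +0.460/-0.460 → slack +0.460/-0.460; half-tol=0.460, Σhalf²=0.211600
  +B: nom +42.090 → Σnom=32.690; wc +0.214/-0.448 → slack +0.674/-0.908; half-tol=0.331, Σhalf²=0.321161
  -C: nom -1.050 → Σnom=31.640; wc +0.390/-0.380 → slack +1.064/-1.288; half-tol=0.385, Σhalf²=0.469386
  +D: nom +45.500 → Σnom=77.140; wc +0.320/-0.095 → slack +1.384/-1.383; half-tol=0.208, Σhalf²=0.512442
  -E: nom -37.400 → Σnom=39.740; wc +0.180/-0.130 → slack +1.564/-1.513; half-tol=0.155, Σhalf²=0.536467
Nominal = 39.740. Worst-case = [39.740 - 1.513, 39.740 + 1.564] = [38.227, 41.304]. RSS = √0.536467 = 0.732.

nominal=39.740 wc=[38.227,41.304] rss=0.732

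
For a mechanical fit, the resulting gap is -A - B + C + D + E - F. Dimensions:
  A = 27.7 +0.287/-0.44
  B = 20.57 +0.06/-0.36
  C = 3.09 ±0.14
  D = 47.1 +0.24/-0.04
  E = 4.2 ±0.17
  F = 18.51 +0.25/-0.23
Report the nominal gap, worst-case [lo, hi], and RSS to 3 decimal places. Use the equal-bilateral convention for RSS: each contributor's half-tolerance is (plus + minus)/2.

Stack each dimension's contribution:
  -A: nom -27.700 → Σnom=-27.700; wc +0.440/-0.287 → slack +0.440/-0.287; half-tol=0.363, Σhalf²=0.132132
  -B: nom -20.570 → Σnom=-48.270; wc +0.360/-0.060 → slack +0.800/-0.347; half-tol=0.210, Σhalf²=0.176232
  +C: nom +3.090 → Σnom=-45.180; wc +0.140/-0.140 → slack +0.940/-0.487; half-tol=0.140, Σhalf²=0.195832
  +D: nom +47.100 → Σnom=1.920; wc +0.240/-0.040 → slack +1.180/-0.527; half-tol=0.140, Σhalf²=0.215432
  +E: nom +4.200 → Σnom=6.120; wc +0.170/-0.170 → slack +1.350/-0.697; half-tol=0.170, Σhalf²=0.244332
  -F: nom -18.510 → Σnom=-12.390; wc +0.230/-0.250 → slack +1.580/-0.947; half-tol=0.240, Σhalf²=0.301932
Nominal = -12.390. Worst-case = [-12.390 - 0.947, -12.390 + 1.580] = [-13.337, -10.810]. RSS = √0.301932 = 0.549.

nominal=-12.390 wc=[-13.337,-10.810] rss=0.549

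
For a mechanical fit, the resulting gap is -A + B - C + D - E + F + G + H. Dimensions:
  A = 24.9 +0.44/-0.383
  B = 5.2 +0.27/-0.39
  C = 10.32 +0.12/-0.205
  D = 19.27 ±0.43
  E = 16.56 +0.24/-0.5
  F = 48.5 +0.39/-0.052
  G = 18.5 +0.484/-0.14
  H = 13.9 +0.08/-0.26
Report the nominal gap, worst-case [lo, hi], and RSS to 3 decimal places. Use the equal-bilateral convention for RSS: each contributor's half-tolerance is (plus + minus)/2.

nominal=53.590 wc=[51.518,56.332] rss=0.895

Stack each dimension's contribution:
  -A: nom -24.900 → Σnom=-24.900; wc +0.383/-0.440 → slack +0.383/-0.440; half-tol=0.411, Σhalf²=0.169332
  +B: nom +5.200 → Σnom=-19.700; wc +0.270/-0.390 → slack +0.653/-0.830; half-tol=0.330, Σhalf²=0.278232
  -C: nom -10.320 → Σnom=-30.020; wc +0.205/-0.120 → slack +0.858/-0.950; half-tol=0.162, Σhalf²=0.304639
  +D: nom +19.270 → Σnom=-10.750; wc +0.430/-0.430 → slack +1.288/-1.380; half-tol=0.430, Σhalf²=0.489538
  -E: nom -16.560 → Σnom=-27.310; wc +0.500/-0.240 → slack +1.788/-1.620; half-tol=0.370, Σhalf²=0.626439
  +F: nom +48.500 → Σnom=21.190; wc +0.390/-0.052 → slack +2.178/-1.672; half-tol=0.221, Σhalf²=0.675280
  +G: nom +18.500 → Σnom=39.690; wc +0.484/-0.140 → slack +2.662/-1.812; half-tol=0.312, Σhalf²=0.772624
  +H: nom +13.900 → Σnom=53.590; wc +0.080/-0.260 → slack +2.742/-2.072; half-tol=0.170, Σhalf²=0.801524
Nominal = 53.590. Worst-case = [53.590 - 2.072, 53.590 + 2.742] = [51.518, 56.332]. RSS = √0.801524 = 0.895.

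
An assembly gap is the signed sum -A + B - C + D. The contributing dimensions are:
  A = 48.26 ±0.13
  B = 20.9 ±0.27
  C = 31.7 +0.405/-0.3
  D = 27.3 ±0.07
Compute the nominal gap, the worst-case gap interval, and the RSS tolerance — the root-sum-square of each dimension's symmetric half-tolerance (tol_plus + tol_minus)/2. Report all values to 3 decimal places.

nominal=-31.760 wc=[-32.635,-30.990] rss=0.468

Stack each dimension's contribution:
  -A: nom -48.260 → Σnom=-48.260; wc +0.130/-0.130 → slack +0.130/-0.130; half-tol=0.130, Σhalf²=0.016900
  +B: nom +20.900 → Σnom=-27.360; wc +0.270/-0.270 → slack +0.400/-0.400; half-tol=0.270, Σhalf²=0.089800
  -C: nom -31.700 → Σnom=-59.060; wc +0.300/-0.405 → slack +0.700/-0.805; half-tol=0.353, Σhalf²=0.214056
  +D: nom +27.300 → Σnom=-31.760; wc +0.070/-0.070 → slack +0.770/-0.875; half-tol=0.070, Σhalf²=0.218956
Nominal = -31.760. Worst-case = [-31.760 - 0.875, -31.760 + 0.770] = [-32.635, -30.990]. RSS = √0.218956 = 0.468.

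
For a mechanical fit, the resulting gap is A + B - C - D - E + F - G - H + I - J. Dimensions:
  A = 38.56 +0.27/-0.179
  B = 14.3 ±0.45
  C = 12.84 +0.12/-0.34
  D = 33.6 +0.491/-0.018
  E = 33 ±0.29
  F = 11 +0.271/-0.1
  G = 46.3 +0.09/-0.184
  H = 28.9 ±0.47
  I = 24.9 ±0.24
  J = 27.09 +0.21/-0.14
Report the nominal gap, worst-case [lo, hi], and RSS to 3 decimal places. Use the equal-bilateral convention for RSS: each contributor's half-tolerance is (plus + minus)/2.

Stack each dimension's contribution:
  +A: nom +38.560 → Σnom=38.560; wc +0.270/-0.179 → slack +0.270/-0.179; half-tol=0.225, Σhalf²=0.050400
  +B: nom +14.300 → Σnom=52.860; wc +0.450/-0.450 → slack +0.720/-0.629; half-tol=0.450, Σhalf²=0.252900
  -C: nom -12.840 → Σnom=40.020; wc +0.340/-0.120 → slack +1.060/-0.749; half-tol=0.230, Σhalf²=0.305800
  -D: nom -33.600 → Σnom=6.420; wc +0.018/-0.491 → slack +1.078/-1.240; half-tol=0.255, Σhalf²=0.370571
  -E: nom -33.000 → Σnom=-26.580; wc +0.290/-0.290 → slack +1.368/-1.530; half-tol=0.290, Σhalf²=0.454671
  +F: nom +11.000 → Σnom=-15.580; wc +0.271/-0.100 → slack +1.639/-1.630; half-tol=0.185, Σhalf²=0.489081
  -G: nom -46.300 → Σnom=-61.880; wc +0.184/-0.090 → slack +1.823/-1.720; half-tol=0.137, Σhalf²=0.507850
  -H: nom -28.900 → Σnom=-90.780; wc +0.470/-0.470 → slack +2.293/-2.190; half-tol=0.470, Σhalf²=0.728750
  +I: nom +24.900 → Σnom=-65.880; wc +0.240/-0.240 → slack +2.533/-2.430; half-tol=0.240, Σhalf²=0.786350
  -J: nom -27.090 → Σnom=-92.970; wc +0.140/-0.210 → slack +2.673/-2.640; half-tol=0.175, Σhalf²=0.816975
Nominal = -92.970. Worst-case = [-92.970 - 2.640, -92.970 + 2.673] = [-95.610, -90.297]. RSS = √0.816975 = 0.904.

nominal=-92.970 wc=[-95.610,-90.297] rss=0.904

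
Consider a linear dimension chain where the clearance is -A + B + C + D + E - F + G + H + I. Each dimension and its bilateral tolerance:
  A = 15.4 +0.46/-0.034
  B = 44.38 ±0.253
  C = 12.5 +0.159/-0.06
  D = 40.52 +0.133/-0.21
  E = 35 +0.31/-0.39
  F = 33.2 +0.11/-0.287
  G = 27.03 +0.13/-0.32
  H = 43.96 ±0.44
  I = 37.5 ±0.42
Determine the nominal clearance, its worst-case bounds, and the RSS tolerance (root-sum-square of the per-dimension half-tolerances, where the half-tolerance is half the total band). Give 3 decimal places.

Stack each dimension's contribution:
  -A: nom -15.400 → Σnom=-15.400; wc +0.034/-0.460 → slack +0.034/-0.460; half-tol=0.247, Σhalf²=0.061009
  +B: nom +44.380 → Σnom=28.980; wc +0.253/-0.253 → slack +0.287/-0.713; half-tol=0.253, Σhalf²=0.125018
  +C: nom +12.500 → Σnom=41.480; wc +0.159/-0.060 → slack +0.446/-0.773; half-tol=0.110, Σhalf²=0.137008
  +D: nom +40.520 → Σnom=82.000; wc +0.133/-0.210 → slack +0.579/-0.983; half-tol=0.171, Σhalf²=0.166420
  +E: nom +35.000 → Σnom=117.000; wc +0.310/-0.390 → slack +0.889/-1.373; half-tol=0.350, Σhalf²=0.288920
  -F: nom -33.200 → Σnom=83.800; wc +0.287/-0.110 → slack +1.176/-1.483; half-tol=0.198, Σhalf²=0.328323
  +G: nom +27.030 → Σnom=110.830; wc +0.130/-0.320 → slack +1.306/-1.803; half-tol=0.225, Σhalf²=0.378948
  +H: nom +43.960 → Σnom=154.790; wc +0.440/-0.440 → slack +1.746/-2.243; half-tol=0.440, Σhalf²=0.572548
  +I: nom +37.500 → Σnom=192.290; wc +0.420/-0.420 → slack +2.166/-2.663; half-tol=0.420, Σhalf²=0.748948
Nominal = 192.290. Worst-case = [192.290 - 2.663, 192.290 + 2.166] = [189.627, 194.456]. RSS = √0.748948 = 0.865.

nominal=192.290 wc=[189.627,194.456] rss=0.865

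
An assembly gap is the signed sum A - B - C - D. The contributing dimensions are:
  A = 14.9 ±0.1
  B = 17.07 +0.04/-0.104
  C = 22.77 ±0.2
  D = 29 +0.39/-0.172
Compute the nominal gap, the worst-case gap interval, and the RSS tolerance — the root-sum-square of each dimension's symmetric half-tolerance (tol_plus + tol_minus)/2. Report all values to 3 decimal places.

Stack each dimension's contribution:
  +A: nom +14.900 → Σnom=14.900; wc +0.100/-0.100 → slack +0.100/-0.100; half-tol=0.100, Σhalf²=0.010000
  -B: nom -17.070 → Σnom=-2.170; wc +0.104/-0.040 → slack +0.204/-0.140; half-tol=0.072, Σhalf²=0.015184
  -C: nom -22.770 → Σnom=-24.940; wc +0.200/-0.200 → slack +0.404/-0.340; half-tol=0.200, Σhalf²=0.055184
  -D: nom -29.000 → Σnom=-53.940; wc +0.172/-0.390 → slack +0.576/-0.730; half-tol=0.281, Σhalf²=0.134145
Nominal = -53.940. Worst-case = [-53.940 - 0.730, -53.940 + 0.576] = [-54.670, -53.364]. RSS = √0.134145 = 0.366.

nominal=-53.940 wc=[-54.670,-53.364] rss=0.366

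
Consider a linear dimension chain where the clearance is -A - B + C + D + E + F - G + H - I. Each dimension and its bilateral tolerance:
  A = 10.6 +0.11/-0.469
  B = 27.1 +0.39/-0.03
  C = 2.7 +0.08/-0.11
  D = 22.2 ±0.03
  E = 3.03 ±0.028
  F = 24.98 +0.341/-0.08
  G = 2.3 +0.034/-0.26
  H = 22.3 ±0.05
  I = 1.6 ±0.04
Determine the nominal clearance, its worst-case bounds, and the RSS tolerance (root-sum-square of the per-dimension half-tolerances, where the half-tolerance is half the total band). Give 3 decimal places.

Stack each dimension's contribution:
  -A: nom -10.600 → Σnom=-10.600; wc +0.469/-0.110 → slack +0.469/-0.110; half-tol=0.289, Σhalf²=0.083810
  -B: nom -27.100 → Σnom=-37.700; wc +0.030/-0.390 → slack +0.499/-0.500; half-tol=0.210, Σhalf²=0.127910
  +C: nom +2.700 → Σnom=-35.000; wc +0.080/-0.110 → slack +0.579/-0.610; half-tol=0.095, Σhalf²=0.136935
  +D: nom +22.200 → Σnom=-12.800; wc +0.030/-0.030 → slack +0.609/-0.640; half-tol=0.030, Σhalf²=0.137835
  +E: nom +3.030 → Σnom=-9.770; wc +0.028/-0.028 → slack +0.637/-0.668; half-tol=0.028, Σhalf²=0.138619
  +F: nom +24.980 → Σnom=15.210; wc +0.341/-0.080 → slack +0.978/-0.748; half-tol=0.211, Σhalf²=0.182930
  -G: nom -2.300 → Σnom=12.910; wc +0.260/-0.034 → slack +1.238/-0.782; half-tol=0.147, Σhalf²=0.204539
  +H: nom +22.300 → Σnom=35.210; wc +0.050/-0.050 → slack +1.288/-0.832; half-tol=0.050, Σhalf²=0.207039
  -I: nom -1.600 → Σnom=33.610; wc +0.040/-0.040 → slack +1.328/-0.872; half-tol=0.040, Σhalf²=0.208639
Nominal = 33.610. Worst-case = [33.610 - 0.872, 33.610 + 1.328] = [32.738, 34.938]. RSS = √0.208639 = 0.457.

nominal=33.610 wc=[32.738,34.938] rss=0.457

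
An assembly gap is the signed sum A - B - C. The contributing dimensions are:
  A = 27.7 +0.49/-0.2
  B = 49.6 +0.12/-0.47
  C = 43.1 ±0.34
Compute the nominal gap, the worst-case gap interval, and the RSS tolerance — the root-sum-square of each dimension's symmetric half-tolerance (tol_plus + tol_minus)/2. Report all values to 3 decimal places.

Stack each dimension's contribution:
  +A: nom +27.700 → Σnom=27.700; wc +0.490/-0.200 → slack +0.490/-0.200; half-tol=0.345, Σhalf²=0.119025
  -B: nom -49.600 → Σnom=-21.900; wc +0.470/-0.120 → slack +0.960/-0.320; half-tol=0.295, Σhalf²=0.206050
  -C: nom -43.100 → Σnom=-65.000; wc +0.340/-0.340 → slack +1.300/-0.660; half-tol=0.340, Σhalf²=0.321650
Nominal = -65.000. Worst-case = [-65.000 - 0.660, -65.000 + 1.300] = [-65.660, -63.700]. RSS = √0.321650 = 0.567.

nominal=-65.000 wc=[-65.660,-63.700] rss=0.567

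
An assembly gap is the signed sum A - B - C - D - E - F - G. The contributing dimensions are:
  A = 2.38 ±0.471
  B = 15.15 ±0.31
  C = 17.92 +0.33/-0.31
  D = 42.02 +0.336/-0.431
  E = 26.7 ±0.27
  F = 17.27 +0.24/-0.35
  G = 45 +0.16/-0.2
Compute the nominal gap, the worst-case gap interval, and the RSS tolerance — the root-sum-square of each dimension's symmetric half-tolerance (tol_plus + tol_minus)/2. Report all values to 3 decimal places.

Stack each dimension's contribution:
  +A: nom +2.380 → Σnom=2.380; wc +0.471/-0.471 → slack +0.471/-0.471; half-tol=0.471, Σhalf²=0.221841
  -B: nom -15.150 → Σnom=-12.770; wc +0.310/-0.310 → slack +0.781/-0.781; half-tol=0.310, Σhalf²=0.317941
  -C: nom -17.920 → Σnom=-30.690; wc +0.310/-0.330 → slack +1.091/-1.111; half-tol=0.320, Σhalf²=0.420341
  -D: nom -42.020 → Σnom=-72.710; wc +0.431/-0.336 → slack +1.522/-1.447; half-tol=0.384, Σhalf²=0.567413
  -E: nom -26.700 → Σnom=-99.410; wc +0.270/-0.270 → slack +1.792/-1.717; half-tol=0.270, Σhalf²=0.640313
  -F: nom -17.270 → Σnom=-116.680; wc +0.350/-0.240 → slack +2.142/-1.957; half-tol=0.295, Σhalf²=0.727338
  -G: nom -45.000 → Σnom=-161.680; wc +0.200/-0.160 → slack +2.342/-2.117; half-tol=0.180, Σhalf²=0.759738
Nominal = -161.680. Worst-case = [-161.680 - 2.117, -161.680 + 2.342] = [-163.797, -159.338]. RSS = √0.759738 = 0.872.

nominal=-161.680 wc=[-163.797,-159.338] rss=0.872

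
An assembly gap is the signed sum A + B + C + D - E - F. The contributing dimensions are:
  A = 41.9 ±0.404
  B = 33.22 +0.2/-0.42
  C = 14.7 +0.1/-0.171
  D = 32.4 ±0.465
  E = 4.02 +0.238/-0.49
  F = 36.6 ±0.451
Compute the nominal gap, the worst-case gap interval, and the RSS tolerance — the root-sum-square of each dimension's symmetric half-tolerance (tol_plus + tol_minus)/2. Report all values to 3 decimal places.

nominal=81.600 wc=[79.451,83.710] rss=0.911

Stack each dimension's contribution:
  +A: nom +41.900 → Σnom=41.900; wc +0.404/-0.404 → slack +0.404/-0.404; half-tol=0.404, Σhalf²=0.163216
  +B: nom +33.220 → Σnom=75.120; wc +0.200/-0.420 → slack +0.604/-0.824; half-tol=0.310, Σhalf²=0.259316
  +C: nom +14.700 → Σnom=89.820; wc +0.100/-0.171 → slack +0.704/-0.995; half-tol=0.136, Σhalf²=0.277676
  +D: nom +32.400 → Σnom=122.220; wc +0.465/-0.465 → slack +1.169/-1.460; half-tol=0.465, Σhalf²=0.493901
  -E: nom -4.020 → Σnom=118.200; wc +0.490/-0.238 → slack +1.659/-1.698; half-tol=0.364, Σhalf²=0.626397
  -F: nom -36.600 → Σnom=81.600; wc +0.451/-0.451 → slack +2.110/-2.149; half-tol=0.451, Σhalf²=0.829798
Nominal = 81.600. Worst-case = [81.600 - 2.149, 81.600 + 2.110] = [79.451, 83.710]. RSS = √0.829798 = 0.911.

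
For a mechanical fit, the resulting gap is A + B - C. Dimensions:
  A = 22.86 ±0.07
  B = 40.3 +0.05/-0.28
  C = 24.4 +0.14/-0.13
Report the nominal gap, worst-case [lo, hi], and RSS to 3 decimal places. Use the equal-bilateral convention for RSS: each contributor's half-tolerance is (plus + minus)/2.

Stack each dimension's contribution:
  +A: nom +22.860 → Σnom=22.860; wc +0.070/-0.070 → slack +0.070/-0.070; half-tol=0.070, Σhalf²=0.004900
  +B: nom +40.300 → Σnom=63.160; wc +0.050/-0.280 → slack +0.120/-0.350; half-tol=0.165, Σhalf²=0.032125
  -C: nom -24.400 → Σnom=38.760; wc +0.130/-0.140 → slack +0.250/-0.490; half-tol=0.135, Σhalf²=0.050350
Nominal = 38.760. Worst-case = [38.760 - 0.490, 38.760 + 0.250] = [38.270, 39.010]. RSS = √0.050350 = 0.224.

nominal=38.760 wc=[38.270,39.010] rss=0.224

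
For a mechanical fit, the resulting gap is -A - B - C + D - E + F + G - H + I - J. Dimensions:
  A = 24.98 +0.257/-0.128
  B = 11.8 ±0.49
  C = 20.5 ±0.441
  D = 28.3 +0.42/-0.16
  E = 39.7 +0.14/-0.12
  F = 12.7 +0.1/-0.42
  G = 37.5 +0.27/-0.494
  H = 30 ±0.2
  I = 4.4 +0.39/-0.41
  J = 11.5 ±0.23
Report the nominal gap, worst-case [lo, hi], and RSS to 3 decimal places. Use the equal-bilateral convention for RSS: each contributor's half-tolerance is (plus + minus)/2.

Stack each dimension's contribution:
  -A: nom -24.980 → Σnom=-24.980; wc +0.128/-0.257 → slack +0.128/-0.257; half-tol=0.193, Σhalf²=0.037056
  -B: nom -11.800 → Σnom=-36.780; wc +0.490/-0.490 → slack +0.618/-0.747; half-tol=0.490, Σhalf²=0.277156
  -C: nom -20.500 → Σnom=-57.280; wc +0.441/-0.441 → slack +1.059/-1.188; half-tol=0.441, Σhalf²=0.471637
  +D: nom +28.300 → Σnom=-28.980; wc +0.420/-0.160 → slack +1.479/-1.348; half-tol=0.290, Σhalf²=0.555737
  -E: nom -39.700 → Σnom=-68.680; wc +0.120/-0.140 → slack +1.599/-1.488; half-tol=0.130, Σhalf²=0.572637
  +F: nom +12.700 → Σnom=-55.980; wc +0.100/-0.420 → slack +1.699/-1.908; half-tol=0.260, Σhalf²=0.640237
  +G: nom +37.500 → Σnom=-18.480; wc +0.270/-0.494 → slack +1.969/-2.402; half-tol=0.382, Σhalf²=0.786161
  -H: nom -30.000 → Σnom=-48.480; wc +0.200/-0.200 → slack +2.169/-2.602; half-tol=0.200, Σhalf²=0.826161
  +I: nom +4.400 → Σnom=-44.080; wc +0.390/-0.410 → slack +2.559/-3.012; half-tol=0.400, Σhalf²=0.986161
  -J: nom -11.500 → Σnom=-55.580; wc +0.230/-0.230 → slack +2.789/-3.242; half-tol=0.230, Σhalf²=1.039061
Nominal = -55.580. Worst-case = [-55.580 - 3.242, -55.580 + 2.789] = [-58.822, -52.791]. RSS = √1.039061 = 1.019.

nominal=-55.580 wc=[-58.822,-52.791] rss=1.019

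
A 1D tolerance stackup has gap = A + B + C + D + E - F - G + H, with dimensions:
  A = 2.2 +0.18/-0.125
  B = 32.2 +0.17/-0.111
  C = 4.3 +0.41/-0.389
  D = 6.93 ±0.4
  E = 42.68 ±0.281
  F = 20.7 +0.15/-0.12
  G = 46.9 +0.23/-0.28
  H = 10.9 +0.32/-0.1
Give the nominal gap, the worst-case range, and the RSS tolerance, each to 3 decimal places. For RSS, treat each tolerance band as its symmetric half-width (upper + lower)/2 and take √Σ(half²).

nominal=31.610 wc=[29.824,33.771] rss=0.754

Stack each dimension's contribution:
  +A: nom +2.200 → Σnom=2.200; wc +0.180/-0.125 → slack +0.180/-0.125; half-tol=0.152, Σhalf²=0.023256
  +B: nom +32.200 → Σnom=34.400; wc +0.170/-0.111 → slack +0.350/-0.236; half-tol=0.141, Σhalf²=0.042997
  +C: nom +4.300 → Σnom=38.700; wc +0.410/-0.389 → slack +0.760/-0.625; half-tol=0.399, Σhalf²=0.202597
  +D: nom +6.930 → Σnom=45.630; wc +0.400/-0.400 → slack +1.160/-1.025; half-tol=0.400, Σhalf²=0.362597
  +E: nom +42.680 → Σnom=88.310; wc +0.281/-0.281 → slack +1.441/-1.306; half-tol=0.281, Σhalf²=0.441558
  -F: nom -20.700 → Σnom=67.610; wc +0.120/-0.150 → slack +1.561/-1.456; half-tol=0.135, Σhalf²=0.459783
  -G: nom -46.900 → Σnom=20.710; wc +0.280/-0.230 → slack +1.841/-1.686; half-tol=0.255, Σhalf²=0.524808
  +H: nom +10.900 → Σnom=31.610; wc +0.320/-0.100 → slack +2.161/-1.786; half-tol=0.210, Σhalf²=0.568908
Nominal = 31.610. Worst-case = [31.610 - 1.786, 31.610 + 2.161] = [29.824, 33.771]. RSS = √0.568908 = 0.754.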